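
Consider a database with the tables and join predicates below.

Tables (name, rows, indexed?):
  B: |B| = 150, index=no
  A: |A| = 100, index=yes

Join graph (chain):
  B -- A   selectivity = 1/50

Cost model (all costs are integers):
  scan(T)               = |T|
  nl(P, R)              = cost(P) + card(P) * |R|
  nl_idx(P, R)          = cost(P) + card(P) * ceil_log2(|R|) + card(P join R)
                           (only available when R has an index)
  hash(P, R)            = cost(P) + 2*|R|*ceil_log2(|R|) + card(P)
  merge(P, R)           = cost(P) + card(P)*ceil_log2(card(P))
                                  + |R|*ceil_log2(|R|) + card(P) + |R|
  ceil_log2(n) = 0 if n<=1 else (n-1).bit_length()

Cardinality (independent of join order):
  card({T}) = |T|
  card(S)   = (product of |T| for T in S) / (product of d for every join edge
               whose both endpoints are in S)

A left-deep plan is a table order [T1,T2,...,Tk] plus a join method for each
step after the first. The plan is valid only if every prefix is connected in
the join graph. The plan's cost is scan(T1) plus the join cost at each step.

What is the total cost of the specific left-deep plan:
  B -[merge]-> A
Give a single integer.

2300

step 1: scan B: cost=150, card=150
step 2: join A via merge
    card(P join A) = 150*100/(50) = 300
    cost = 150 + 150*8 + 100*7 + 150 + 100 = 2300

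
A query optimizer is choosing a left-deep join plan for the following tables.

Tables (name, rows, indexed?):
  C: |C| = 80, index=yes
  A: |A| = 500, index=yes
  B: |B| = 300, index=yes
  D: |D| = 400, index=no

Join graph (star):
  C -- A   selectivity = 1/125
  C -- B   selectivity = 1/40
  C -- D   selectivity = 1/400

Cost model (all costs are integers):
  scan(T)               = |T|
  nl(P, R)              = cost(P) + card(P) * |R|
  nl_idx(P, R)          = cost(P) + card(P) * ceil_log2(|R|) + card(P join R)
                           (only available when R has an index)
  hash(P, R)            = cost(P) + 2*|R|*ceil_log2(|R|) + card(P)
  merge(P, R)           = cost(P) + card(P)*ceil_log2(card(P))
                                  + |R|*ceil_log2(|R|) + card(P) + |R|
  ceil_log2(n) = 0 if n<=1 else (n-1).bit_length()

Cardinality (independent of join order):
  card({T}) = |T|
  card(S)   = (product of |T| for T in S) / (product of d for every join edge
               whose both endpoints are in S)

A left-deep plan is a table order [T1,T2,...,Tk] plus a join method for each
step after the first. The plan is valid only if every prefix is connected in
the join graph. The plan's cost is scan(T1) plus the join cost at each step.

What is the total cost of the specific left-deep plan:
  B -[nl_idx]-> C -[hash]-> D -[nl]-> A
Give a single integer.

310800

step 1: scan B: cost=300, card=300
step 2: join C via nl_idx
    card(P join C) = 300*80/(40) = 600
    cost = 300 + 300*7 + 600 = 3000
step 3: join D via hash
    card(P join D) = 600*400/(400) = 600
    cost = 3000 + 2*400*9 + 600 = 10800
step 4: join A via nl
    card(P join A) = 600*500/(125) = 2400
    cost = 10800 + 600*500 = 310800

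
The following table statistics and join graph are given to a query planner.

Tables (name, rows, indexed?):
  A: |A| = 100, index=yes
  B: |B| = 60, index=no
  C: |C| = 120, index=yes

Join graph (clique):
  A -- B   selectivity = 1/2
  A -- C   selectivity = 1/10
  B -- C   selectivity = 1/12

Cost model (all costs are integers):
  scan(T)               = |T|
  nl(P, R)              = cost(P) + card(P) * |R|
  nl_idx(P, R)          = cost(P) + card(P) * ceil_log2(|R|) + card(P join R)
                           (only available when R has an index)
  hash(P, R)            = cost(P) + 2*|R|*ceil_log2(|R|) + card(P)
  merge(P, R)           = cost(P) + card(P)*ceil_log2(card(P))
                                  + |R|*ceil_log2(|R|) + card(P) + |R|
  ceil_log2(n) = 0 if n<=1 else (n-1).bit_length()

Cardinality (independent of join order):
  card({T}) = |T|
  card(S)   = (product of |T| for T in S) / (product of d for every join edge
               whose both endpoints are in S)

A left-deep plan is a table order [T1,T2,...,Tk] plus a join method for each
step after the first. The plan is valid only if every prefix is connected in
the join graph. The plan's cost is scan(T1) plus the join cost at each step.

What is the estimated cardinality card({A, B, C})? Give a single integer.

Tables in S: A(100), B(60), C(120)
Edges inside S: A-B(d=2), A-C(d=10), B-C(d=12)
numerator = 100 * 60 * 120 = 720000
denominator = 2 * 10 * 12 = 240
card(S) = 720000 / 240 = 3000

3000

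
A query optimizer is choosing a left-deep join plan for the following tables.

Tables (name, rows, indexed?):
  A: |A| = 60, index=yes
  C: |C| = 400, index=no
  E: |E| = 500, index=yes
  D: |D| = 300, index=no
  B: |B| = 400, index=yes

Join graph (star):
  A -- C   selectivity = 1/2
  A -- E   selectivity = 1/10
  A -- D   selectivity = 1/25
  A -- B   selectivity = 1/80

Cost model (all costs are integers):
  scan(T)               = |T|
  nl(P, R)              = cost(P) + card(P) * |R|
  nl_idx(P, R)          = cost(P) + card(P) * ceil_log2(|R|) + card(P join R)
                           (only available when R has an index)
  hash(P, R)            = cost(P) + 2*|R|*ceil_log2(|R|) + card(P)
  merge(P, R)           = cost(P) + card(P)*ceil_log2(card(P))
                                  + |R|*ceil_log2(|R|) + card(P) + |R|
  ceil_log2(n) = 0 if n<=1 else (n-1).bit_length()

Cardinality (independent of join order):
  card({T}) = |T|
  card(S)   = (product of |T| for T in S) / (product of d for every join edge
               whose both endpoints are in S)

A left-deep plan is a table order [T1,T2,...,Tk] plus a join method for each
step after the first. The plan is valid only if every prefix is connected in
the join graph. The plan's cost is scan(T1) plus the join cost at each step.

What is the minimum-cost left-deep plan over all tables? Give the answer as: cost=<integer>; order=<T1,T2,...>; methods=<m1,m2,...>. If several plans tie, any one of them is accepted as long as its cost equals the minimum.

Selinger DP (subsets sized 1..n):
  {A}: scan cost=60, card=60
  {C}: scan cost=400, card=400
  {E}: scan cost=500, card=500
  {D}: scan cost=300, card=300
  {B}: scan cost=400, card=400
  {AC}: card=12000; try (A,hash)→1520, (C,merge)→4480, (A,merge)→4820, (C,hash)→7320, (A,nl_idx)→14800, (C,nl)→24060 …(+1); best=1520 via (A,hash)
  {AE}: card=3000; try (A,hash)→1720, (E,nl_idx)→3600, (E,merge)→5480, (A,merge)→5920, (A,nl_idx)→6500, (E,hash)→9120 …(+2); best=1720 via (A,hash)
  {AD}: card=720; try (A,hash)→1320, (A,nl_idx)→2820, (D,merge)→3480, (A,merge)→3720, (D,hash)→5520, (D,nl)→18060 …(+1); best=1320 via (A,hash)
  {AB}: card=300; try (B,nl_idx)→900, (A,hash)→1520, (A,nl_idx)→3100, (B,merge)→4480, (A,merge)→4820, (B,hash)→7320 …(+2); best=900 via (B,nl_idx)
  {ACE}: card=600000; try (C,hash)→11920, (E,hash)→22520, (C,merge)→44720, (E,merge)→186520, (E,nl_idx)→709520, (C,nl)→1201720 …(+1); best=11920 via (C,hash)
  {ACD}: card=144000; try (C,hash)→9240, (C,merge)→13240, (D,hash)→18920, (D,merge)→184520, (C,nl)→289320, (D,nl)→3601520; best=9240 via (C,hash)
  {ABC}: card=60000; try (C,merge)→7900, (C,hash)→8400, (B,hash)→20720, (C,nl)→120900, (B,nl_idx)→169520, (B,merge)→185520 …(+1); best=7900 via (C,merge)
  {ADE}: card=36000; try (D,hash)→10120, (E,hash)→11040, (E,merge)→14240, (D,merge)→43720, (E,nl_idx)→43800, (E,nl)→361320 …(+1); best=10120 via (D,hash)
  {ABE}: card=15000; try (E,merge)→8900, (E,hash)→10200, (B,hash)→11920, (E,nl_idx)→18600, (B,nl_idx)→43720, (B,merge)→44720 …(+2); best=8900 via (E,merge)
  {ABD}: card=3600; try (D,hash)→6600, (D,merge)→6900, (B,hash)→9240, (B,nl_idx)→11400, (B,merge)→13240, (D,nl)→90900 …(+1); best=6600 via (D,hash)
  {ACDE}: card=7200000; try (C,hash)→53320, (E,hash)→162240, (D,hash)→617320, (C,merge)→626120, (E,merge)→2750240, (E,nl_idx)→8505240 …(+4); best=53320 via (C,hash)
  {ABCE}: card=3000000; try (C,hash)→31100, (E,hash)→76900, (C,merge)→237900, (B,hash)→619120, (E,merge)→1032900, (E,nl_idx)→3547900 …(+5); best=31100 via (C,hash)
  {ABCD}: card=720000; try (C,hash)→17400, (C,merge)→57400, (D,hash)→73300, (B,hash)→160440, (D,merge)→1030900, (C,nl)→1446600 …(+4); best=17400 via (C,hash)
  {ABDE}: card=180000; try (E,hash)→19200, (D,hash)→29300, (B,hash)→53320, (E,merge)→58400, (E,nl_idx)→219000, (D,merge)→236900 …(+5); best=19200 via (E,hash)
  {ABCDE}: card=36000000; try (C,hash)→206400, (E,hash)→746400, (D,hash)→3036500, (C,merge)→3443200, (B,hash)→7260520, (E,merge)→15142400 …(+8); best=206400 via (C,hash)

cost=206400; order=A,B,D,E,C; methods=nl_idx,hash,hash,hash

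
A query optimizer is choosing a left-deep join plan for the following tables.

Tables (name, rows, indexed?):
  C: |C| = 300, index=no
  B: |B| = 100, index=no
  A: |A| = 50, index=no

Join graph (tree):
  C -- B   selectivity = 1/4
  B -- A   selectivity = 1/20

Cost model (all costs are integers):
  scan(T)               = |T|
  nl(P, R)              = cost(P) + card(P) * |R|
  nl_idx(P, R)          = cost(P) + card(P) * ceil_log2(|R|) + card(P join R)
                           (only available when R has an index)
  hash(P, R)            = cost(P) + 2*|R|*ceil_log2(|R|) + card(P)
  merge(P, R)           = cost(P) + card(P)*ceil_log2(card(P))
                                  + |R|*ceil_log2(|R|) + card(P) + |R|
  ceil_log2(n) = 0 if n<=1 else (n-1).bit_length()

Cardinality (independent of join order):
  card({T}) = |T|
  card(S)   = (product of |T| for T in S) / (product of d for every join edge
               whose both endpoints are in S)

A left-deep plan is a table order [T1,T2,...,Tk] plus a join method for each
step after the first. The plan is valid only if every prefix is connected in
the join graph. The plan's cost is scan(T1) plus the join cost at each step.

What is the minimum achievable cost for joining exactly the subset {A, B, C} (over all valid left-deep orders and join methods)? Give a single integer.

Selinger DP over subsets of {A,B,C}:
  {C}: scan cost=300, card=300
  {B}: scan cost=100, card=100
  {A}: scan cost=50, card=50
  {BC}: card=7500; try (B,hash)→2000, (C,merge)→3900, (B,merge)→4100, (C,hash)→5600, (C,nl)→30100, (B,nl)→30300; best=2000 via (B,hash)
  {AB}: card=250; try (A,hash)→800, (B,merge)→1200, (A,merge)→1250, (B,hash)→1500, (B,nl)→5050, (A,nl)→5100; best=800 via (A,hash)
  {ABC}: card=18750; try (C,merge)→6050, (C,hash)→6450, (A,hash)→10100, (C,nl)→75800, (A,merge)→107350, (A,nl)→377000; best=6050 via (C,merge)

6050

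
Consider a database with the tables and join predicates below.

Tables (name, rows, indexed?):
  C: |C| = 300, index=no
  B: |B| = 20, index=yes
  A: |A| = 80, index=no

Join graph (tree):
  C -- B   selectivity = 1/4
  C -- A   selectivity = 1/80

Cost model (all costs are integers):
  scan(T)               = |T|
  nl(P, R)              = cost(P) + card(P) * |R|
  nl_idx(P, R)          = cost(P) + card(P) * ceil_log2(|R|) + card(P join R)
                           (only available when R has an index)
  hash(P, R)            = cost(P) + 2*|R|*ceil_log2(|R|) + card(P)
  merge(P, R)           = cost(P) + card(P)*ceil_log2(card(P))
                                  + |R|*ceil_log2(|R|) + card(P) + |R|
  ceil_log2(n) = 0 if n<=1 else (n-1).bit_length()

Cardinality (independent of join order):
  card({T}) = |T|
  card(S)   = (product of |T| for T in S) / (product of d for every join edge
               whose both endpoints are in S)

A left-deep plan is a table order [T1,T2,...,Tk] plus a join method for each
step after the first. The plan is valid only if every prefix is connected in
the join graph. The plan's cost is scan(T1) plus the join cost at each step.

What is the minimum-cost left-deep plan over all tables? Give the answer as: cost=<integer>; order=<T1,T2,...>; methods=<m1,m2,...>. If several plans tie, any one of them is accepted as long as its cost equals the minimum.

Selinger DP (subsets sized 1..n):
  {C}: scan cost=300, card=300
  {B}: scan cost=20, card=20
  {A}: scan cost=80, card=80
  {BC}: card=1500; try (B,hash)→800, (C,merge)→3140, (B,nl_idx)→3300, (B,merge)→3420, (C,hash)→5440, (C,nl)→6020 …(+1); best=800 via (B,hash)
  {AC}: card=300; try (A,hash)→1720, (C,merge)→3720, (A,merge)→3940, (C,hash)→5560, (C,nl)→24080, (A,nl)→24300; best=1720 via (A,hash)
  {ABC}: card=1500; try (B,hash)→2220, (A,hash)→3420, (B,nl_idx)→4720, (B,merge)→4840, (B,nl)→7720, (A,merge)→19440 …(+1); best=2220 via (B,hash)

cost=2220; order=C,A,B; methods=hash,hash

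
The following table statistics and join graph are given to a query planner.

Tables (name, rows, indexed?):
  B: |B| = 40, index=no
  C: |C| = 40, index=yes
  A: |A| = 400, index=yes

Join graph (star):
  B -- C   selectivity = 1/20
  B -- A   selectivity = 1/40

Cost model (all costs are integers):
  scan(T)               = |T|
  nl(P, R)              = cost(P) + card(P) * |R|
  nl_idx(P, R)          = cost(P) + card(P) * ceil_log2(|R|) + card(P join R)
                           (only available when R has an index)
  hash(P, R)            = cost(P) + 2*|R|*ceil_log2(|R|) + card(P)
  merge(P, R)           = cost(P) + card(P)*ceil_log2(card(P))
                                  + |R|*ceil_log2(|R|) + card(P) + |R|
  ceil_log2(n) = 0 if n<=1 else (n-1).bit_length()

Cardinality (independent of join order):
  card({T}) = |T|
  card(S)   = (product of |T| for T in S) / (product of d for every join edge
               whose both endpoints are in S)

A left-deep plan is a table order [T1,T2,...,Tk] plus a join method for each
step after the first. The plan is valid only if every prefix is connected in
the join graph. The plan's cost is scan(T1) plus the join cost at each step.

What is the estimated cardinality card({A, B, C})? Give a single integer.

800

Tables in S: A(400), B(40), C(40)
Edges inside S: B-C(d=20), B-A(d=40)
numerator = 400 * 40 * 40 = 640000
denominator = 20 * 40 = 800
card(S) = 640000 / 800 = 800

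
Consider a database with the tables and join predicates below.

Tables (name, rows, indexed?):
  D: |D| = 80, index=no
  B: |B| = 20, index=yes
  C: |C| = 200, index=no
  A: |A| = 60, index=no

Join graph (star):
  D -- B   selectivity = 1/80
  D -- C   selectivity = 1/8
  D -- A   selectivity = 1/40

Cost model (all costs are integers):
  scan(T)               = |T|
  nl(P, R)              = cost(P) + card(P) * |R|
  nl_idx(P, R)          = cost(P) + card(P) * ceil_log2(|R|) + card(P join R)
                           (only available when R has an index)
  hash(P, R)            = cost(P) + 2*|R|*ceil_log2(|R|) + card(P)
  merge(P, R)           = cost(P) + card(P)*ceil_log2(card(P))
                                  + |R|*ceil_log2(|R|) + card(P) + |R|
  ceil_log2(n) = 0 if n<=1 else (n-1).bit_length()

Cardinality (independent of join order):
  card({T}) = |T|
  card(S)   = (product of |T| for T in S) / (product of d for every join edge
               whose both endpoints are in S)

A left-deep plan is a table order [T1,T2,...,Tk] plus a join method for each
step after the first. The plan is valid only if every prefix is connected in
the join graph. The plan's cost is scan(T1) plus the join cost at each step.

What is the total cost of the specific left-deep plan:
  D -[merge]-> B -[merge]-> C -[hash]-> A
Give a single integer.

step 1: scan D: cost=80, card=80
step 2: join B via merge
    card(P join B) = 80*20/(80) = 20
    cost = 80 + 80*7 + 20*5 + 80 + 20 = 840
step 3: join C via merge
    card(P join C) = 20*200/(8) = 500
    cost = 840 + 20*5 + 200*8 + 20 + 200 = 2760
step 4: join A via hash
    card(P join A) = 500*60/(40) = 750
    cost = 2760 + 2*60*6 + 500 = 3980

3980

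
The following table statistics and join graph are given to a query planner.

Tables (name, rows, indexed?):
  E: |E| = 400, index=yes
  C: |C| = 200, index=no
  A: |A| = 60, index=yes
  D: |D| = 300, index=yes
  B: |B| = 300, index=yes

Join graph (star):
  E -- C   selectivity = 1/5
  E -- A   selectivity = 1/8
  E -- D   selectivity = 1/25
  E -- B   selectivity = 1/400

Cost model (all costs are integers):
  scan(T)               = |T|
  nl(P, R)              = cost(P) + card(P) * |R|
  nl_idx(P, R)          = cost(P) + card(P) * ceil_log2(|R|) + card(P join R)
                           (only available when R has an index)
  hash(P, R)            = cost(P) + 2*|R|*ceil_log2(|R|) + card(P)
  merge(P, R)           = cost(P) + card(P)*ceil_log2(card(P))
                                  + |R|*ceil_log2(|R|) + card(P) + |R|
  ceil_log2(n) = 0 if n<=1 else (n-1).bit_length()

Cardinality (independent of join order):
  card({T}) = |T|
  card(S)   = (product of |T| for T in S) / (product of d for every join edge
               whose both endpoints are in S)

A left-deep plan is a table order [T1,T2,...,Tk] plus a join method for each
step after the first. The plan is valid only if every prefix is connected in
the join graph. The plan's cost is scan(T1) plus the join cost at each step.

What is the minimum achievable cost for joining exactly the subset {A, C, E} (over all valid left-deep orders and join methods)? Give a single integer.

Selinger DP over subsets of {A,C,E}:
  {E}: scan cost=400, card=400
  {C}: scan cost=200, card=200
  {A}: scan cost=60, card=60
  {CE}: card=16000; try (C,hash)→4000, (E,merge)→6000, (C,merge)→6200, (E,hash)→7600, (E,nl_idx)→18000, (E,nl)→80200 …(+1); best=4000 via (C,hash)
  {AE}: card=3000; try (A,hash)→1520, (E,nl_idx)→3600, (E,merge)→4480, (A,merge)→4820, (A,nl_idx)→5800, (E,hash)→7320 …(+2); best=1520 via (A,hash)
  {ACE}: card=120000; try (C,hash)→7720, (A,hash)→20720, (C,merge)→42320, (A,nl_idx)→220000, (A,merge)→244420, (C,nl)→601520 …(+1); best=7720 via (C,hash)

7720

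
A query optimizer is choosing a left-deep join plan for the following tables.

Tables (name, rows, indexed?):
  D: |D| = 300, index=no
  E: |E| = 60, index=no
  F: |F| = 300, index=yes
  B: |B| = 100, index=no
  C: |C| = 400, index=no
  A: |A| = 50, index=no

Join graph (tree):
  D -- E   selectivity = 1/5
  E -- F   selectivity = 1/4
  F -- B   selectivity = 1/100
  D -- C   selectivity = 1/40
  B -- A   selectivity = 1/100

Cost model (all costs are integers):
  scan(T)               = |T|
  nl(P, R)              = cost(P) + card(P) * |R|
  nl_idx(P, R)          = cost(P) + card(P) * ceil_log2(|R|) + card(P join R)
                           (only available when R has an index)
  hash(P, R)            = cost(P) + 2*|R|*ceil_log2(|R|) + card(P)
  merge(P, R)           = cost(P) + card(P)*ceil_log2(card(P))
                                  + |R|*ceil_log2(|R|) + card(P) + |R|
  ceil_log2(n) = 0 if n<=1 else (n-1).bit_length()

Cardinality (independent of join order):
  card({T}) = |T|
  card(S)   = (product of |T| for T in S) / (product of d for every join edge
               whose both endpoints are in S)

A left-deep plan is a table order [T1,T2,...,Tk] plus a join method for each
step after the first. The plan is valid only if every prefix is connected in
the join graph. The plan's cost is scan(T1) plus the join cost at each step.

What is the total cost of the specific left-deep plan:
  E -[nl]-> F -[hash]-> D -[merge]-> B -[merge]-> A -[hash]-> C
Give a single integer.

step 1: scan E: cost=60, card=60
step 2: join F via nl
    card(P join F) = 60*300/(4) = 4500
    cost = 60 + 60*300 = 18060
step 3: join D via hash
    card(P join D) = 4500*300/(5) = 270000
    cost = 18060 + 2*300*9 + 4500 = 27960
step 4: join B via merge
    card(P join B) = 270000*100/(100) = 270000
    cost = 27960 + 270000*19 + 100*7 + 270000 + 100 = 5428760
step 5: join A via merge
    card(P join A) = 270000*50/(100) = 135000
    cost = 5428760 + 270000*19 + 50*6 + 270000 + 50 = 10829110
step 6: join C via hash
    card(P join C) = 135000*400/(40) = 1350000
    cost = 10829110 + 2*400*9 + 135000 = 10971310

10971310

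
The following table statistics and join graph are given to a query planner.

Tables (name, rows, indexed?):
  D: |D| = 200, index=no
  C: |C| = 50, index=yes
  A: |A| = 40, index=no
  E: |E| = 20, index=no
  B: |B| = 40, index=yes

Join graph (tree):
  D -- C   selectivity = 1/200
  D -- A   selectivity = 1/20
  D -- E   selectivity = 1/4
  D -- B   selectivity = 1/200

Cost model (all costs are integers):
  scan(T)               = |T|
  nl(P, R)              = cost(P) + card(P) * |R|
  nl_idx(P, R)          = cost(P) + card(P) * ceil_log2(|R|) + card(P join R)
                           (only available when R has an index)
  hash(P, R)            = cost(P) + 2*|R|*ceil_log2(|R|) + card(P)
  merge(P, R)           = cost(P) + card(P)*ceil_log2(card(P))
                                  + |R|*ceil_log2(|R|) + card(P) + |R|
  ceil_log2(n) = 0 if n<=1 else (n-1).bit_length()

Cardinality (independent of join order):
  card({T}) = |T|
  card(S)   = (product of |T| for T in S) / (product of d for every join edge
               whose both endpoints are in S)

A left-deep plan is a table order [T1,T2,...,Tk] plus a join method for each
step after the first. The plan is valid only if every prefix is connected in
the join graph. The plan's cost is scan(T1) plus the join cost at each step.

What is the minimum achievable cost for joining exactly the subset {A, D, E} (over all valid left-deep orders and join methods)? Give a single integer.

1480

Selinger DP over subsets of {A,D,E}:
  {D}: scan cost=200, card=200
  {A}: scan cost=40, card=40
  {E}: scan cost=20, card=20
  {AD}: card=400; try (A,hash)→880, (D,merge)→2120, (A,merge)→2280, (D,hash)→3280, (D,nl)→8040, (A,nl)→8200; best=880 via (A,hash)
  {DE}: card=1000; try (E,hash)→600, (D,merge)→1940, (E,merge)→2120, (D,hash)→3240, (D,nl)→4020, (E,nl)→4200; best=600 via (E,hash)
  {ADE}: card=2000; try (E,hash)→1480, (A,hash)→2080, (E,merge)→5000, (E,nl)→8880, (A,merge)→11880, (A,nl)→40600; best=1480 via (E,hash)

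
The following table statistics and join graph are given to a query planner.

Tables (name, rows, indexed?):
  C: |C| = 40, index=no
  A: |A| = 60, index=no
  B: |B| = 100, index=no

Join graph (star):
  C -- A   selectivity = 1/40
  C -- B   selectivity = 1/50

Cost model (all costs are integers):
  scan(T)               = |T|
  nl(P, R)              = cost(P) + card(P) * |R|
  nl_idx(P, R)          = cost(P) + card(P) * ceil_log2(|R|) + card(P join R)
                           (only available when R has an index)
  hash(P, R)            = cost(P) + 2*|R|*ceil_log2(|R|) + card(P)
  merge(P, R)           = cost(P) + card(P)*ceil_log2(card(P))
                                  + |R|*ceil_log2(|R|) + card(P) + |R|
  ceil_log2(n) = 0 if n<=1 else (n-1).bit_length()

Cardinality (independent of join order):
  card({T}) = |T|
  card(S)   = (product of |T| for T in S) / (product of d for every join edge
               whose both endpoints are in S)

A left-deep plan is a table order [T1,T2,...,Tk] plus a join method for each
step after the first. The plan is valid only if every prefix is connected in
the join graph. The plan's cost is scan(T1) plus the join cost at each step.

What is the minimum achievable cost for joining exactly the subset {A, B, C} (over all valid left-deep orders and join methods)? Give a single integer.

Selinger DP over subsets of {A,B,C}:
  {C}: scan cost=40, card=40
  {A}: scan cost=60, card=60
  {B}: scan cost=100, card=100
  {AC}: card=60; try (C,hash)→600, (A,merge)→740, (C,merge)→760, (A,hash)→800, (A,nl)→2440, (C,nl)→2460; best=600 via (C,hash)
  {BC}: card=80; try (C,hash)→680, (B,merge)→1120, (C,merge)→1180, (B,hash)→1480, (B,nl)→4040, (C,nl)→4100; best=680 via (C,hash)
  {ABC}: card=120; try (A,hash)→1480, (A,merge)→1740, (B,merge)→1820, (B,hash)→2060, (A,nl)→5480, (B,nl)→6600; best=1480 via (A,hash)

1480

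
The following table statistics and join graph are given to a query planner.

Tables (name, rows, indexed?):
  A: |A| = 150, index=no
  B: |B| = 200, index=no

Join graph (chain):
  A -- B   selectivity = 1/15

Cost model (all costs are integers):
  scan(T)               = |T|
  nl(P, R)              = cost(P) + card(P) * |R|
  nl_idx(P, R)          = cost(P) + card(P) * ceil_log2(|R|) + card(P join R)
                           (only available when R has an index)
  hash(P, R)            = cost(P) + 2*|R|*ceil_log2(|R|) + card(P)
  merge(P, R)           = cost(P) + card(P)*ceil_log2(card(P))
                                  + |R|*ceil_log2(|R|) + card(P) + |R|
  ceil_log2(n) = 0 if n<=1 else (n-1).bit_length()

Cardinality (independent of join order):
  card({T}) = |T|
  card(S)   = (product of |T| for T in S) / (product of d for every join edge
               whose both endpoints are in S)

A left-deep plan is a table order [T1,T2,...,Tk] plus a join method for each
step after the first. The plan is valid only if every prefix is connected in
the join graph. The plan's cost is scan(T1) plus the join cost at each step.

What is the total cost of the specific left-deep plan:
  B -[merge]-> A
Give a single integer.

3350

step 1: scan B: cost=200, card=200
step 2: join A via merge
    card(P join A) = 200*150/(15) = 2000
    cost = 200 + 200*8 + 150*8 + 200 + 150 = 3350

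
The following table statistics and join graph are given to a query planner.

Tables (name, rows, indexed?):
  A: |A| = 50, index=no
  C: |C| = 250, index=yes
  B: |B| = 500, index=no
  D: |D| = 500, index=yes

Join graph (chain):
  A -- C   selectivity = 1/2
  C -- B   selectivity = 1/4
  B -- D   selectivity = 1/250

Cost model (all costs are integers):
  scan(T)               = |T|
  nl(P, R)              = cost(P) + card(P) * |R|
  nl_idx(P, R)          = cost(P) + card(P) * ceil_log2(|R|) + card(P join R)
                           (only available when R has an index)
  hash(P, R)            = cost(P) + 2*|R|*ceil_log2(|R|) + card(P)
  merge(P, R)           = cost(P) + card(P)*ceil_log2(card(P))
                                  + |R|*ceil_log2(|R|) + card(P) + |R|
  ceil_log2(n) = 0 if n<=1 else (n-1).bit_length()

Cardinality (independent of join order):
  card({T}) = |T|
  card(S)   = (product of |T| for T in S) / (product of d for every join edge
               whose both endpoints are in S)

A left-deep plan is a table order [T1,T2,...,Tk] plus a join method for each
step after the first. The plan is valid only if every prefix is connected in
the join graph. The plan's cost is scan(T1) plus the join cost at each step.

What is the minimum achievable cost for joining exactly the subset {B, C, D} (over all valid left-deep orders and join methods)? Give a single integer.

11000

Selinger DP over subsets of {B,C,D}:
  {C}: scan cost=250, card=250
  {B}: scan cost=500, card=500
  {D}: scan cost=500, card=500
  {BC}: card=31250; try (C,hash)→5000, (B,merge)→7500, (C,merge)→7750, (B,hash)→9500, (C,nl_idx)→35750, (B,nl)→125250 …(+1); best=5000 via (C,hash)
  {BD}: card=1000; try (D,nl_idx)→6000, (D,hash)→10000, (B,hash)→10000, (D,merge)→10500, (B,merge)→10500, (D,nl)→250500 …(+1); best=6000 via (D,nl_idx)
  {BCD}: card=62500; try (C,hash)→11000, (C,merge)→19250, (D,hash)→45250, (C,nl_idx)→76500, (C,nl)→256000, (D,nl_idx)→348750 …(+2); best=11000 via (C,hash)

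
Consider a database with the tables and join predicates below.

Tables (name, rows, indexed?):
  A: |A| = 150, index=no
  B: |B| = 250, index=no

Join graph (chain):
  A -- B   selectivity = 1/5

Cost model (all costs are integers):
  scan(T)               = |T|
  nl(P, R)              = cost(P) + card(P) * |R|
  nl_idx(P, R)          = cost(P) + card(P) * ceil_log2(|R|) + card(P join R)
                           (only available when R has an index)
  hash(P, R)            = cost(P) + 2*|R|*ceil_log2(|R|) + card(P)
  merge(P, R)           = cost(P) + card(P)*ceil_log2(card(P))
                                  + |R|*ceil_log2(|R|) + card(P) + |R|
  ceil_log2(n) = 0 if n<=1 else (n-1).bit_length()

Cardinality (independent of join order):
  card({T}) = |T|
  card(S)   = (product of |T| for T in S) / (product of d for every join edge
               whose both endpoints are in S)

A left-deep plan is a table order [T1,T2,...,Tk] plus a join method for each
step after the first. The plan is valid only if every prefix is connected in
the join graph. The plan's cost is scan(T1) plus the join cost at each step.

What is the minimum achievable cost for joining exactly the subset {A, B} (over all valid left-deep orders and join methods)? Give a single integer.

2900

Selinger DP over subsets of {A,B}:
  {A}: scan cost=150, card=150
  {B}: scan cost=250, card=250
  {AB}: card=7500; try (A,hash)→2900, (B,merge)→3750, (A,merge)→3850, (B,hash)→4300, (B,nl)→37650, (A,nl)→37750; best=2900 via (A,hash)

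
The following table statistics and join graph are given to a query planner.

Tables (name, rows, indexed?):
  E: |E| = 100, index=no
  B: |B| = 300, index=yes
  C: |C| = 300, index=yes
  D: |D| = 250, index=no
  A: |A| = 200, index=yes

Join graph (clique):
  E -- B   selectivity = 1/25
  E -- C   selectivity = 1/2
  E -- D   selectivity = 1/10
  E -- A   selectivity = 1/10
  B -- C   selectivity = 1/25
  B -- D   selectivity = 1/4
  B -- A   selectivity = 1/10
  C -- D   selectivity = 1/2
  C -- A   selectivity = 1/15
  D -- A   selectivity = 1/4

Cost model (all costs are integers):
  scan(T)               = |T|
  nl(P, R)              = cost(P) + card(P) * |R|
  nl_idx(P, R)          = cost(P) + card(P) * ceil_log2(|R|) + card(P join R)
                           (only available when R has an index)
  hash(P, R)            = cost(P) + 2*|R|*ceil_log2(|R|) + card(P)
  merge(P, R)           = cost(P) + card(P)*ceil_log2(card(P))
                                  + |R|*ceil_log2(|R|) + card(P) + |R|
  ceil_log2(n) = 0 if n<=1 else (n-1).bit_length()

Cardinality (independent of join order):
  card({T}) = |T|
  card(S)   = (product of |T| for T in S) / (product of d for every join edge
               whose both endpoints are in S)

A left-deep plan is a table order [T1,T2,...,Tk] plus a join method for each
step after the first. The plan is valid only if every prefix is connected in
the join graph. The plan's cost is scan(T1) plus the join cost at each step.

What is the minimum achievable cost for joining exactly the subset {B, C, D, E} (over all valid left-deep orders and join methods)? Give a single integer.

Selinger DP over subsets of {B,C,D,E}:
  {E}: scan cost=100, card=100
  {B}: scan cost=300, card=300
  {C}: scan cost=300, card=300
  {D}: scan cost=250, card=250
  {BE}: card=1200; try (E,hash)→2000, (B,nl_idx)→2200, (B,merge)→3900, (E,merge)→4100, (B,hash)→5600, (B,nl)→30100 …(+1); best=2000 via (E,hash)
  {CE}: card=15000; try (E,hash)→2000, (C,merge)→3900, (E,merge)→4100, (C,hash)→5600, (C,nl_idx)→16000, (C,nl)→30100 …(+1); best=2000 via (E,hash)
  {DE}: card=2500; try (E,hash)→1900, (D,merge)→3150, (E,merge)→3300, (D,hash)→4200, (D,nl)→25100, (E,nl)→25250; best=1900 via (E,hash)
  {BC}: card=3600; try (C,hash)→6000, (B,hash)→6000, (C,merge)→6300, (B,merge)→6300, (C,nl_idx)→6600, (B,nl_idx)→6600 …(+2); best=6000 via (C,hash)
  {BD}: card=18750; try (D,hash)→4600, (B,merge)→5500, (D,merge)→5550, (B,hash)→5900, (B,nl_idx)→21250, (B,nl)→75250 …(+1); best=4600 via (D,hash)
  {CD}: card=37500; try (D,hash)→4600, (C,merge)→5500, (D,merge)→5550, (C,hash)→5900, (C,nl_idx)→40000, (C,nl)→75250 …(+1); best=4600 via (D,hash)
  {BCE}: card=7200; try (C,hash)→8600, (E,hash)→11000, (C,merge)→19400, (C,nl_idx)→20000, (B,hash)→22400, (E,merge)→53600 …(+5); best=8600 via (C,hash)
  {BDE}: card=7500; try (D,hash)→7200, (B,hash)→9800, (D,merge)→18650, (E,hash)→24750, (B,nl_idx)→31900, (B,merge)→37400 …(+4); best=7200 via (D,hash)
  {CDE}: card=187500; try (C,hash)→9800, (D,hash)→21000, (C,merge)→37400, (E,hash)→43500, (C,nl_idx)→211900, (D,merge)→229250 …(+4); best=9800 via (C,hash)
  {BCD}: card=112500; try (D,hash)→13600, (C,hash)→28750, (B,hash)→47500, (D,merge)→55050, (C,nl_idx)→285850, (C,merge)→307600 …(+5); best=13600 via (D,hash)
  {BCDE}: card=22500; try (D,hash)→19800, (C,hash)→20100, (C,nl_idx)→97200, (D,merge)→111650, (C,merge)→115200, (E,hash)→127500 …(+8); best=19800 via (D,hash)

19800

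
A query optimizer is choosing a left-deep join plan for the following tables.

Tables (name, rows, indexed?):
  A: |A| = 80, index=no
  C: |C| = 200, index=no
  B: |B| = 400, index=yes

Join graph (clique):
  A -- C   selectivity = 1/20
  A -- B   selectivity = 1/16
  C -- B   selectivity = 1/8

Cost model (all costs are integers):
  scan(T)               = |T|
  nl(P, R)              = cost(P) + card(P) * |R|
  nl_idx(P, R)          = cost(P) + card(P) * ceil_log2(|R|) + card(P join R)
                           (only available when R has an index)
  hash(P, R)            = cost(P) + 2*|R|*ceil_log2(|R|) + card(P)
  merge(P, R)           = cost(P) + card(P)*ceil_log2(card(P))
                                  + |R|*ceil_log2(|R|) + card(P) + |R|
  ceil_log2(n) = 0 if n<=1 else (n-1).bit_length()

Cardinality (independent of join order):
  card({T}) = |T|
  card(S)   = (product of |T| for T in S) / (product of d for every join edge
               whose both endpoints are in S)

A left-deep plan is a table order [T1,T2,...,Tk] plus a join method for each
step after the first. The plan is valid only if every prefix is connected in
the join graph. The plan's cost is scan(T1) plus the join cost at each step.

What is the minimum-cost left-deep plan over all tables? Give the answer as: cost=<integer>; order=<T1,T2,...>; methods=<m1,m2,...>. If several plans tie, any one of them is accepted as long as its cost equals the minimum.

Selinger DP (subsets sized 1..n):
  {A}: scan cost=80, card=80
  {C}: scan cost=200, card=200
  {B}: scan cost=400, card=400
  {AC}: card=800; try (A,hash)→1520, (C,merge)→2520, (A,merge)→2640, (C,hash)→3360, (C,nl)→16080, (A,nl)→16200; best=1520 via (A,hash)
  {AB}: card=2000; try (A,hash)→1920, (B,nl_idx)→2800, (B,merge)→4720, (A,merge)→5040, (B,hash)→7360, (B,nl)→32080 …(+1); best=1920 via (A,hash)
  {BC}: card=10000; try (C,hash)→4000, (B,merge)→6000, (C,merge)→6200, (B,hash)→7600, (B,nl_idx)→12000, (B,nl)→80200 …(+1); best=4000 via (C,hash)
  {ABC}: card=2500; try (C,hash)→7120, (B,hash)→9520, (B,nl_idx)→11220, (B,merge)→14320, (A,hash)→15120, (C,merge)→27720 …(+4); best=7120 via (C,hash)

cost=7120; order=B,A,C; methods=hash,hash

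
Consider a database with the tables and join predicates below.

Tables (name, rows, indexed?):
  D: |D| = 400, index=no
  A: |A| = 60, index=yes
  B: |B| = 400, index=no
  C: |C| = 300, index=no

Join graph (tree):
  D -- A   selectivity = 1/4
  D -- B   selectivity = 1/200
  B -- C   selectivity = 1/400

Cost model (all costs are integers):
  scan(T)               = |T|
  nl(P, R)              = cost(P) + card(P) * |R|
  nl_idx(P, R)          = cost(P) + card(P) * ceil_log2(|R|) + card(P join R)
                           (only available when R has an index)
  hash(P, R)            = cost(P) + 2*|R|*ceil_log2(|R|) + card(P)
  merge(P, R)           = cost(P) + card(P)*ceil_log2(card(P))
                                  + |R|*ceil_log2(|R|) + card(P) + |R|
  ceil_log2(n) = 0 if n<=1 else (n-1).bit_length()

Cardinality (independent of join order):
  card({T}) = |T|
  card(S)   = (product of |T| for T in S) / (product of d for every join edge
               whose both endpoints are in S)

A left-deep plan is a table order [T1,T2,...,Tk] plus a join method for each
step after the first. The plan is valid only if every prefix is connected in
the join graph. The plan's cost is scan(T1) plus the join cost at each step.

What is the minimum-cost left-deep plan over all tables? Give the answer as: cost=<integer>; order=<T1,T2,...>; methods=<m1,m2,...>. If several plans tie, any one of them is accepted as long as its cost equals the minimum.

Selinger DP (subsets sized 1..n):
  {D}: scan cost=400, card=400
  {A}: scan cost=60, card=60
  {B}: scan cost=400, card=400
  {C}: scan cost=300, card=300
  {AD}: card=6000; try (A,hash)→1520, (D,merge)→4480, (A,merge)→4820, (D,hash)→7320, (A,nl_idx)→8800, (D,nl)→24060 …(+1); best=1520 via (A,hash)
  {BD}: card=800; try (D,hash)→8000, (B,hash)→8000, (D,merge)→8400, (B,merge)→8400, (D,nl)→160400, (B,nl)→160400; best=8000 via (D,hash)
  {BC}: card=300; try (C,hash)→6200, (B,merge)→7300, (C,merge)→7400, (B,hash)→7800, (B,nl)→120300, (C,nl)→120400; best=6200 via (C,hash)
  {ABD}: card=12000; try (A,hash)→9520, (B,hash)→14720, (A,merge)→17220, (A,nl_idx)→24800, (A,nl)→56000, (B,merge)→89520 …(+1); best=9520 via (A,hash)
  {BCD}: card=600; try (D,merge)→13200, (D,hash)→13700, (C,hash)→14200, (C,merge)→19800, (D,nl)→126200, (C,nl)→248000; best=13200 via (D,merge)
  {ABCD}: card=9000; try (A,hash)→14520, (A,merge)→20220, (A,nl_idx)→25800, (C,hash)→26920, (A,nl)→49200, (C,merge)→192520 …(+1); best=14520 via (A,hash)

cost=14520; order=B,C,D,A; methods=hash,merge,hash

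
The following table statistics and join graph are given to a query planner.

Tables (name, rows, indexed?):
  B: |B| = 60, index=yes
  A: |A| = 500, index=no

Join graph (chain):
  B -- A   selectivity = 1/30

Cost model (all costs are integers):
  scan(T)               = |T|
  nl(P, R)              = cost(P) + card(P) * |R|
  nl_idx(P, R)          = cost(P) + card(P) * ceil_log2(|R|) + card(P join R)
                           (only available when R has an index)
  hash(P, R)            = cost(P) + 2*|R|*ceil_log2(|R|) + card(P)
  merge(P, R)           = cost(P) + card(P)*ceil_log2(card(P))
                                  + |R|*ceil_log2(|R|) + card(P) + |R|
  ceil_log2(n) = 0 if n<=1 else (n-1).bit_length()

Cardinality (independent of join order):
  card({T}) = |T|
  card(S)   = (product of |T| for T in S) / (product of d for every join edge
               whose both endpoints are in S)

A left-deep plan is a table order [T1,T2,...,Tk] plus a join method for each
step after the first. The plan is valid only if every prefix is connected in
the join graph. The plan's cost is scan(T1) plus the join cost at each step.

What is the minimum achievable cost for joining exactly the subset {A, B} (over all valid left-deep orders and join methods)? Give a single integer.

1720

Selinger DP over subsets of {A,B}:
  {B}: scan cost=60, card=60
  {A}: scan cost=500, card=500
  {AB}: card=1000; try (B,hash)→1720, (B,nl_idx)→4500, (A,merge)→5480, (B,merge)→5920, (A,hash)→9120, (A,nl)→30060 …(+1); best=1720 via (B,hash)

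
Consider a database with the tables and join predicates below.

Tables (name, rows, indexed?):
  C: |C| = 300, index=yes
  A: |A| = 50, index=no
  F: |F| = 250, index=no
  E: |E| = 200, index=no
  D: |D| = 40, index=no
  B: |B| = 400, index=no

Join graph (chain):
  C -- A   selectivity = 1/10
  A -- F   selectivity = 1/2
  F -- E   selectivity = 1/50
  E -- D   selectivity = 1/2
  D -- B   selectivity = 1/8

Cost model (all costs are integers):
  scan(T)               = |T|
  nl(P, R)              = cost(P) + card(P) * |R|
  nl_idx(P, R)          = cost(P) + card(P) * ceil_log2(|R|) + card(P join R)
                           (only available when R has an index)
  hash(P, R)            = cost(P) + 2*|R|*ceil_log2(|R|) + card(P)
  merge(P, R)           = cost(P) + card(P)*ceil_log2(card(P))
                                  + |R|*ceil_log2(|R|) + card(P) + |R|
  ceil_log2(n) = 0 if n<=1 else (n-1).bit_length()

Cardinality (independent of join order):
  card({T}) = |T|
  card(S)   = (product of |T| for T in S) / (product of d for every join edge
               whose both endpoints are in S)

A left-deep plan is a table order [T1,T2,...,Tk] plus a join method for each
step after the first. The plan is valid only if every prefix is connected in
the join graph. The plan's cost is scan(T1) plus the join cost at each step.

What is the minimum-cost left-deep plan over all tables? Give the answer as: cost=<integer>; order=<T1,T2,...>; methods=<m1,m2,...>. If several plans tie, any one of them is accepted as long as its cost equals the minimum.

cost=15538380; order=F,E,D,A,C,B; methods=hash,hash,hash,hash,hash

Selinger DP (subsets sized 1..n):
  {C}: scan cost=300, card=300
  {A}: scan cost=50, card=50
  {F}: scan cost=250, card=250
  {E}: scan cost=200, card=200
  {D}: scan cost=40, card=40
  {B}: scan cost=400, card=400
  {AC}: card=1500; try (A,hash)→1200, (C,nl_idx)→2000, (C,merge)→3400, (A,merge)→3650, (C,hash)→5500, (C,nl)→15050 …(+1); best=1200 via (A,hash)
  {AF}: card=6250; try (A,hash)→1100, (F,merge)→2650, (A,merge)→2850, (F,hash)→4100, (F,nl)→12550, (A,nl)→12750; best=1100 via (A,hash)
  {EF}: card=1000; try (E,hash)→3700, (F,merge)→4250, (E,merge)→4300, (F,hash)→4400, (F,nl)→50200, (E,nl)→50250; best=3700 via (E,hash)
  {DE}: card=4000; try (D,hash)→880, (E,merge)→2120, (D,merge)→2280, (E,hash)→3280, (E,nl)→8040, (D,nl)→8200; best=880 via (D,hash)
  {BD}: card=2000; try (D,hash)→1280, (B,merge)→4320, (D,merge)→4680, (B,hash)→7280, (B,nl)→16040, (D,nl)→16400; best=1280 via (D,hash)
  {ACF}: card=187500; try (F,hash)→6700, (C,hash)→12750, (F,merge)→21450, (C,merge)→91600, (C,nl_idx)→244850, (F,nl)→376200 …(+1); best=6700 via (F,hash)
  {AEF}: card=25000; try (A,hash)→5300, (E,hash)→10550, (A,merge)→15050, (A,nl)→53700, (E,merge)→90400, (E,nl)→1251100; best=5300 via (A,hash)
  {DEF}: card=20000; try (D,hash)→5180, (F,hash)→8880, (D,merge)→14980, (D,nl)→43700, (F,merge)→55130, (F,nl)→1000880; best=5180 via (D,hash)
  {BDE}: card=200000; try (E,hash)→6480, (B,hash)→12080, (E,merge)→27080, (B,merge)→56880, (E,nl)→401280, (B,nl)→1600880; best=6480 via (E,hash)
  {ACEF}: card=750000; try (C,hash)→35700, (E,hash)→197400, (C,merge)→408300, (C,nl_idx)→980300, (E,merge)→3571000, (C,nl)→7505300 …(+1); best=35700 via (C,hash)
  {ADEF}: card=500000; try (A,hash)→25780, (D,hash)→30780, (A,merge)→325530, (D,merge)→405580, (A,nl)→1005180, (D,nl)→1005300; best=25780 via (A,hash)
  {BDEF}: card=1000000; try (B,hash)→32380, (F,hash)→210480, (B,merge)→329180, (F,merge)→3808730, (B,nl)→8005180, (F,nl)→50006480; best=32380 via (B,hash)
  {ACDEF}: card=15000000; try (C,hash)→531180, (D,hash)→786180, (C,merge)→10028780, (D,merge)→15785980, (C,nl_idx)→19525780, (D,nl)→30035700 …(+1); best=531180 via (C,hash)
  {ABDEF}: card=25000000; try (B,hash)→532980, (A,hash)→1032980, (B,merge)→10029780, (A,merge)→21032730, (A,nl)→50032380, (B,nl)→200025780; best=532980 via (B,hash)
  {ABCDEF}: card=750000000; try (B,hash)→15538380, (C,hash)→25538380, (B,merge)→375535180, (C,merge)→650535980, (C,nl_idx)→975532980, (B,nl)→6000531180 …(+1); best=15538380 via (B,hash)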